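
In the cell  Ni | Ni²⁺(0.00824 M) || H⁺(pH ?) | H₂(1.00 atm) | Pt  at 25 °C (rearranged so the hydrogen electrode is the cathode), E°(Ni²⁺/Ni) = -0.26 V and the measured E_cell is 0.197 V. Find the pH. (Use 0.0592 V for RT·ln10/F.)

E°_cell = 0.26 V and n = 2.
log Q = n(E° − E)/0.0592 = 2×(0.26 − 0.197)/0.0592 = 2.128.
With Q = [Ni²⁺]·P(H₂) / [H⁺]^2, solving for [H⁺] gives log[H⁺] = -2.106, so pH = 2.11.

pH = 2.11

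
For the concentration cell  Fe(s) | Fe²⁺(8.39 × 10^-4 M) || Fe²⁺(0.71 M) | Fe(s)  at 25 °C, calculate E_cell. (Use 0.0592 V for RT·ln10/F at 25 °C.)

0.087 V

Both half-cells are Fe²⁺/Fe, so E°_cell = 0. The concentrated side is the cathode; the cell reaction moves Fe²⁺ from high to low concentration with n = 2.
Q = [Fe²⁺]_dilute/[Fe²⁺]_conc = 8.39 × 10^-4/0.71 = 0.00118.
E = 0 − (0.0592/2) log Q = −(0.0592/2)(-2.927) = 0.0866 V.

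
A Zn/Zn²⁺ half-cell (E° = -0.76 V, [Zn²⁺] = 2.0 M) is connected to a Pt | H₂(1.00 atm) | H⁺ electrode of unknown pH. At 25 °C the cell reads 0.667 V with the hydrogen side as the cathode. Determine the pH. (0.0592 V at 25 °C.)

E°_cell = 0.76 V and n = 2.
log Q = n(E° − E)/0.0592 = 2×(0.76 − 0.667)/0.0592 = 3.142.
With Q = [Zn²⁺]·P(H₂) / [H⁺]^2, solving for [H⁺] gives log[H⁺] = -1.420, so pH = 1.42.

pH = 1.42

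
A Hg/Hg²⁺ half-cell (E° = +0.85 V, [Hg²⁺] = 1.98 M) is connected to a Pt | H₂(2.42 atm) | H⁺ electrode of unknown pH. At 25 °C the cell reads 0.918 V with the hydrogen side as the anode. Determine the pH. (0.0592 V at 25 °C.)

E°_cell = 0.85 V and n = 2.
log Q = n(E° − E)/0.0592 = 2×(0.85 − 0.918)/0.0592 = -2.297.
With Q = [H⁺]^2 / ([Hg²⁺]·P(H₂)), solving for [H⁺] gives log[H⁺] = -0.808, so pH = 0.81.

pH = 0.81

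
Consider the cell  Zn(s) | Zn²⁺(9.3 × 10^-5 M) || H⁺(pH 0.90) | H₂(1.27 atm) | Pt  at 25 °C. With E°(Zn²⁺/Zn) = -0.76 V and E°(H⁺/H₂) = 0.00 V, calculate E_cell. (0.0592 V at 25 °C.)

The hydrogen couple is the cathode, so E°_cell = 0.76 V; n = 2.
[H⁺] = 10^(−0.90) = 0.13 M, and Q = [Zn²⁺]·P(H₂) / [H⁺]^2 = 0.00745.
E = E° − (0.0592/2) log Q = 0.76 − (0.0592/2)(-2.128) = 0.823 V.

0.82 V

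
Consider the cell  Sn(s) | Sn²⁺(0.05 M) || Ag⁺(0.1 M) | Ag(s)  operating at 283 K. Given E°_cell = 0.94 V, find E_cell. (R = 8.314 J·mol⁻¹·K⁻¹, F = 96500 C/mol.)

Balancing electrons gives n = 2; the reaction quotient is Q = [Sn²⁺]/[Ag⁺]^2 = 5.00.
E = E° − (RT/nF) ln Q = 0.94 − (8.314×283)/(2×96500) × (1.609) = 0.940 − 0.020 = 0.920 V.

0.920 V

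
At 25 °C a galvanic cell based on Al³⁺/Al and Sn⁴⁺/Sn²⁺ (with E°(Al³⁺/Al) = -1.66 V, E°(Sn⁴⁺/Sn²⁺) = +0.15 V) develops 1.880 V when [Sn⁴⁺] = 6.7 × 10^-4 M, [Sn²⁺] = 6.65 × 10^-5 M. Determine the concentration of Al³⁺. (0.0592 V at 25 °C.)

From the Nernst equation, log Q = n(E° − E)/0.0592 = 6(1.81 − 1.880)/0.0592 = -7.095, so Q = 8.04 × 10^-8.
With Q = [Al³⁺]^2·[Sn²⁺]^3/[Sn⁴⁺]^3 and the known concentrations, [Al³⁺]^2 in the numerator gives [Al³⁺] = 0.0091 M.

0.0091 M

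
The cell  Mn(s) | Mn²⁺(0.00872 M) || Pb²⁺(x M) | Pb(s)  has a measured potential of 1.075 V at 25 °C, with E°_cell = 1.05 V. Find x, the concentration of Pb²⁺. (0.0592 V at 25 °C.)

From the Nernst equation, log Q = n(E° − E)/0.0592 = 2(1.05 − 1.075)/0.0592 = -0.845, so Q = 0.143.
With Q = [Mn²⁺]/[Pb²⁺] and the known concentrations, [Pb²⁺] in the denominator gives [Pb²⁺] = 0.061 M.

0.061 M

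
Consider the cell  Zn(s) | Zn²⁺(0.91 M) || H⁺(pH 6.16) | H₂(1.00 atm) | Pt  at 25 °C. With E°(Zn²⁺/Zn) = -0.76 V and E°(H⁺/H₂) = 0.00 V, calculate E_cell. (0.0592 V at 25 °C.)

The hydrogen couple is the cathode, so E°_cell = 0.76 V; n = 2.
[H⁺] = 10^(−6.16) = 6.9 × 10^-7 M, and Q = [Zn²⁺]·P(H₂) / [H⁺]^2 = 1.9 × 10^12.
E = E° − (0.0592/2) log Q = 0.76 − (0.0592/2)(12.279) = 0.397 V.

0.40 V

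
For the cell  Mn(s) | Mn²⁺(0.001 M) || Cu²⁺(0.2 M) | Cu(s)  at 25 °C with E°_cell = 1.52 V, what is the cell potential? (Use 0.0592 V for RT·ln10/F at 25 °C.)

Balancing electrons gives n = 2; the reaction quotient is Q = [Mn²⁺]/[Cu²⁺] = 0.00500.
At 25 °C, E = E° − (0.0592/n) log Q = 1.52 − (0.0592/2)(-2.301) = 1.520 + 0.068 = 1.588 V.

1.59 V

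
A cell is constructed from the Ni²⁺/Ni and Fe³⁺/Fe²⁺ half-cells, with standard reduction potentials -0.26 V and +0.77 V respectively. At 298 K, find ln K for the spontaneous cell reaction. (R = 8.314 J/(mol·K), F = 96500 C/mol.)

ln K = 80.2

E°_cell = +0.77 − (-0.26) = 1.03 V, with n = 2 electrons transferred.
At equilibrium E = 0, so the Nernst equation gives ln K = nFE°/RT = (2)(96500)(1.03)/((8.314)(298)) = 80.24.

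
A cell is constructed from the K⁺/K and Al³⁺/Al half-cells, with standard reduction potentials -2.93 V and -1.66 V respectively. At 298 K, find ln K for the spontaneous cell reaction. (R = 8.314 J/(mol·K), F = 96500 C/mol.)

ln K = 148.4

E°_cell = -1.66 − (-2.93) = 1.27 V, with n = 3 electrons transferred.
At equilibrium E = 0, so the Nernst equation gives ln K = nFE°/RT = (3)(96500)(1.27)/((8.314)(298)) = 148.40.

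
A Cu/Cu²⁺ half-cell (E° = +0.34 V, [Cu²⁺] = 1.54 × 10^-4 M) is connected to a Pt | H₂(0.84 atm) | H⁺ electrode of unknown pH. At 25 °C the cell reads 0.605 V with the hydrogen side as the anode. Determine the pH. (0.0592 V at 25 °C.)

pH = 6.42

E°_cell = 0.34 V and n = 2.
log Q = n(E° − E)/0.0592 = 2×(0.34 − 0.605)/0.0592 = -8.953.
With Q = [H⁺]^2 / ([Cu²⁺]·P(H₂)), solving for [H⁺] gives log[H⁺] = -6.420, so pH = 6.42.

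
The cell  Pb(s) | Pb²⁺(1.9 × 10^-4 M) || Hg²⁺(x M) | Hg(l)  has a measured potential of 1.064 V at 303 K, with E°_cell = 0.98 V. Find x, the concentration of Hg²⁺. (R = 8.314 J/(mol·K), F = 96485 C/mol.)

0.12 M

From the Nernst equation, ln Q = nF(E° − E)/RT = 2×96485×(0.98 − 1.064)/(8.314×303) = -6.435, so Q = 0.00161.
With Q = [Pb²⁺]/[Hg²⁺] and the known concentrations, [Hg²⁺] in the denominator gives [Hg²⁺] = 0.12 M.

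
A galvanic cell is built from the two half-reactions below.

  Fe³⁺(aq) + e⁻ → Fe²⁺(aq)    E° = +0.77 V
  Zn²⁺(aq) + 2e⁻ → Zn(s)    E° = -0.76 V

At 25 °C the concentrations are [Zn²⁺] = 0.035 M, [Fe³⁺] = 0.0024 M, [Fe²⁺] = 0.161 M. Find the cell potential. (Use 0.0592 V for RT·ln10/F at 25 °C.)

1.46 V

The Fe³⁺/Fe²⁺ couple has the higher reduction potential and acts as the cathode, so E°_cell = +0.77 − (-0.76) = 1.53 V.
Balancing electrons gives n = 2; the reaction quotient is Q = [Zn²⁺]·[Fe²⁺]^2/[Fe³⁺]^2 = 158.
At 25 °C, E = E° − (0.0592/n) log Q = 1.53 − (0.0592/2)(2.197) = 1.530 − 0.065 = 1.465 V.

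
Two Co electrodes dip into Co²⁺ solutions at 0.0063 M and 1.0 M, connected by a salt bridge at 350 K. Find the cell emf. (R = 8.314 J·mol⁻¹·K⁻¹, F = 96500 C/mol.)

0.076 V

Both half-cells are Co²⁺/Co, so E°_cell = 0. The concentrated side is the cathode; the cell reaction moves Co²⁺ from high to low concentration with n = 2.
Q = [Co²⁺]_dilute/[Co²⁺]_conc = 0.0063/1.0 = 0.00630.
E = 0 − (RT/nF) ln Q = −((8.314×350)/(2×96500))(-5.067) = 0.0764 V.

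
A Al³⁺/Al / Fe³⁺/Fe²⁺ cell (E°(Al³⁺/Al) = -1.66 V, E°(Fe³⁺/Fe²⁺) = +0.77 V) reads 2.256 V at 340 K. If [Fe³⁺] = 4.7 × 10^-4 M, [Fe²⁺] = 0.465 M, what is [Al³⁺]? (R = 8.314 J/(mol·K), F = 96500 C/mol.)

0.057 M

From the Nernst equation, ln Q = nF(E° − E)/RT = 3×96500×(2.43 − 2.256)/(8.314×340) = 17.820, so Q = 5.48 × 10^7.
With Q = [Al³⁺]·[Fe²⁺]^3/[Fe³⁺]^3 and the known concentrations, [Al³⁺] in the numerator gives [Al³⁺] = 0.057 M.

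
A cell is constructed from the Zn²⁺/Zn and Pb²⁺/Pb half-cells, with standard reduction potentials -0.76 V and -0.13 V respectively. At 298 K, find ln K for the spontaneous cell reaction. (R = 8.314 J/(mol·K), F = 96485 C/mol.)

ln K = 49.1

E°_cell = -0.13 − (-0.76) = 0.63 V, with n = 2 electrons transferred.
At equilibrium E = 0, so the Nernst equation gives ln K = nFE°/RT = (2)(96485)(0.63)/((8.314)(298)) = 49.07.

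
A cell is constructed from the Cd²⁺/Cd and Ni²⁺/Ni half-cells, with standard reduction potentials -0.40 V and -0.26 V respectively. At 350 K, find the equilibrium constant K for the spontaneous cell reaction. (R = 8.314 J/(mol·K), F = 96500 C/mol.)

1.1 × 10^4

E°_cell = -0.26 − (-0.40) = 0.14 V, with n = 2 electrons transferred.
At equilibrium E = 0, so the Nernst equation gives ln K = nFE°/RT = (2)(96500)(0.14)/((8.314)(350)) = 9.29.
K = e^9.29 = 1.1 × 10^4.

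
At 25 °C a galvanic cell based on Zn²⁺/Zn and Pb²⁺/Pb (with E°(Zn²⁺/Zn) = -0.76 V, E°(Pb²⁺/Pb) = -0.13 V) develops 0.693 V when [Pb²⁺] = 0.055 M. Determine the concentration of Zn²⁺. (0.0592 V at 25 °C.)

From the Nernst equation, log Q = n(E° − E)/0.0592 = 2(0.63 − 0.693)/0.0592 = -2.128, so Q = 0.00744.
With Q = [Zn²⁺]/[Pb²⁺] and the known concentrations, [Zn²⁺] in the numerator gives [Zn²⁺] = 4.1 × 10^-4 M.

4.1 × 10^-4 M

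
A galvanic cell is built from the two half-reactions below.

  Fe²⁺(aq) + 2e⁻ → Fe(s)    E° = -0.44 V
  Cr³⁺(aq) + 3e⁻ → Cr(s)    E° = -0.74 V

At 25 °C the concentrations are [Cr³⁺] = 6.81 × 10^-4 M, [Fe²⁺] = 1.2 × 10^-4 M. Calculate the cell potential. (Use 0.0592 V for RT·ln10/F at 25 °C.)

0.246 V

The Fe²⁺/Fe couple has the higher reduction potential and acts as the cathode, so E°_cell = -0.44 − (-0.74) = 0.30 V.
Balancing electrons gives n = 6; the reaction quotient is Q = [Cr³⁺]^2/[Fe²⁺]^3 = 2.68 × 10^5.
At 25 °C, E = E° − (0.0592/n) log Q = 0.30 − (0.0592/6)(5.429) = 0.300 − 0.054 = 0.246 V.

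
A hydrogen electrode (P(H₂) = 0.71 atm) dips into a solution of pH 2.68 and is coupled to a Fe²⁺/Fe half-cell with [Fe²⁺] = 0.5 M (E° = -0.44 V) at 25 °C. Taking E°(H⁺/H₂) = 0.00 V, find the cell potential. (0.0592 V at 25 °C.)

0.29 V

The hydrogen couple is the cathode, so E°_cell = 0.44 V; n = 2.
[H⁺] = 10^(−2.68) = 0.0021 M, and Q = [Fe²⁺]·P(H₂) / [H⁺]^2 = 8.13 × 10^4.
E = E° − (0.0592/2) log Q = 0.44 − (0.0592/2)(4.910) = 0.295 V.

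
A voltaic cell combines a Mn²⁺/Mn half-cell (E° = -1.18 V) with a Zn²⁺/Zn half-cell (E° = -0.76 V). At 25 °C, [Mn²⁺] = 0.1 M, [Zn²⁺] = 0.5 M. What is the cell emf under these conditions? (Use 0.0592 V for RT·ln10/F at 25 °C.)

The Zn²⁺/Zn couple has the higher reduction potential and acts as the cathode, so E°_cell = -0.76 − (-1.18) = 0.42 V.
Balancing electrons gives n = 2; the reaction quotient is Q = [Mn²⁺]/[Zn²⁺] = 0.200.
At 25 °C, E = E° − (0.0592/n) log Q = 0.42 − (0.0592/2)(-0.699) = 0.420 + 0.021 = 0.441 V.

0.441 V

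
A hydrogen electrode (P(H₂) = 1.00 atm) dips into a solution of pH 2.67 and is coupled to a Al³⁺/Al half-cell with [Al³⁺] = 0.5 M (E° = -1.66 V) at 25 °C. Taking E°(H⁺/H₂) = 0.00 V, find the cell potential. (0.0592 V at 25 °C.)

The hydrogen couple is the cathode, so E°_cell = 1.66 V; n = 6.
[H⁺] = 10^(−2.67) = 0.0021 M, and Q = [Al³⁺]^2·P(H₂)^3 / [H⁺]^6 = 2.62 × 10^15.
E = E° − (0.0592/6) log Q = 1.66 − (0.0592/6)(15.418) = 1.508 V.

1.51 V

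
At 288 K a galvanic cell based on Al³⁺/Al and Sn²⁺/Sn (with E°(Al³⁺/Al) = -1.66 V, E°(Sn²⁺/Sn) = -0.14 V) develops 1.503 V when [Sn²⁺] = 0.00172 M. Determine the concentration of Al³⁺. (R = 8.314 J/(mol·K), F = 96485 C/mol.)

From the Nernst equation, ln Q = nF(E° − E)/RT = 6×96485×(1.52 − 1.503)/(8.314×288) = 4.110, so Q = 61.0.
With Q = [Al³⁺]^2/[Sn²⁺]^3 and the known concentrations, [Al³⁺]^2 in the numerator gives [Al³⁺] = 5.6 × 10^-4 M.

5.6 × 10^-4 M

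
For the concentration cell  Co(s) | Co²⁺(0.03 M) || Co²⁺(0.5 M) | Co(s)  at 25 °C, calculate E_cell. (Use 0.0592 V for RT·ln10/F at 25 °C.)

Both half-cells are Co²⁺/Co, so E°_cell = 0. The concentrated side is the cathode; the cell reaction moves Co²⁺ from high to low concentration with n = 2.
Q = [Co²⁺]_dilute/[Co²⁺]_conc = 0.03/0.5 = 0.0600.
E = 0 − (0.0592/2) log Q = −(0.0592/2)(-1.222) = 0.0362 V.

0.036 V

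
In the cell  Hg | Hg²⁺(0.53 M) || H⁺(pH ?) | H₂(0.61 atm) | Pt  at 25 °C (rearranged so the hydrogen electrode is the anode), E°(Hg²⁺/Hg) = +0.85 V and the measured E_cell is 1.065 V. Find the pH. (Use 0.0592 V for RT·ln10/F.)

E°_cell = 0.85 V and n = 2.
log Q = n(E° − E)/0.0592 = 2×(0.85 − 1.065)/0.0592 = -7.264.
With Q = [H⁺]^2 / ([Hg²⁺]·P(H₂)), solving for [H⁺] gives log[H⁺] = -3.877, so pH = 3.88.

pH = 3.88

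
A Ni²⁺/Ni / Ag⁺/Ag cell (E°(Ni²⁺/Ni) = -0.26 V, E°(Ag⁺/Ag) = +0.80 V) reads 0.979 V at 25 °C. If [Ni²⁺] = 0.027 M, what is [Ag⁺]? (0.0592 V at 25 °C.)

From the Nernst equation, log Q = n(E° − E)/0.0592 = 2(1.06 − 0.979)/0.0592 = 2.736, so Q = 545.
With Q = [Ni²⁺]/[Ag⁺]^2 and the known concentrations, [Ag⁺]^2 in the denominator gives [Ag⁺] = 0.007 M.

0.007 M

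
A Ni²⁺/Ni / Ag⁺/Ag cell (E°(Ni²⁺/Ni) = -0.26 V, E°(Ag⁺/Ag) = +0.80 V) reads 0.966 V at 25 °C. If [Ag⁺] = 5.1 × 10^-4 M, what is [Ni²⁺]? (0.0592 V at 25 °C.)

3.9 × 10^-4 M

From the Nernst equation, log Q = n(E° − E)/0.0592 = 2(1.06 − 0.966)/0.0592 = 3.176, so Q = 1500.
With Q = [Ni²⁺]/[Ag⁺]^2 and the known concentrations, [Ni²⁺] in the numerator gives [Ni²⁺] = 3.9 × 10^-4 M.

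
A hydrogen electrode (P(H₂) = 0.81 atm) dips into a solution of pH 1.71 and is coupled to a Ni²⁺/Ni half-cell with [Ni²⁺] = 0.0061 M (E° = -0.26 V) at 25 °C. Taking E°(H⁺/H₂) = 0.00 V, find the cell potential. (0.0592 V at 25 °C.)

The hydrogen couple is the cathode, so E°_cell = 0.26 V; n = 2.
[H⁺] = 10^(−1.71) = 0.019 M, and Q = [Ni²⁺]·P(H₂) / [H⁺]^2 = 13.0.
E = E° − (0.0592/2) log Q = 0.26 − (0.0592/2)(1.114) = 0.227 V.

0.23 V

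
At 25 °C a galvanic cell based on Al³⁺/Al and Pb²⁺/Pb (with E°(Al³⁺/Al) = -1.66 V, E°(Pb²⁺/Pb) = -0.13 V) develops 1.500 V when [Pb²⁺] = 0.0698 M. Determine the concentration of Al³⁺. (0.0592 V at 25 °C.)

From the Nernst equation, log Q = n(E° − E)/0.0592 = 6(1.53 − 1.500)/0.0592 = 3.041, so Q = 1100.
With Q = [Al³⁺]^2/[Pb²⁺]^3 and the known concentrations, [Al³⁺]^2 in the numerator gives [Al³⁺] = 0.61 M.

0.61 M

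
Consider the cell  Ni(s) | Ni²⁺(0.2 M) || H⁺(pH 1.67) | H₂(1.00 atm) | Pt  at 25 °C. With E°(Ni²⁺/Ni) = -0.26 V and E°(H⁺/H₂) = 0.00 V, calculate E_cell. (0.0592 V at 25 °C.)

0.18 V

The hydrogen couple is the cathode, so E°_cell = 0.26 V; n = 2.
[H⁺] = 10^(−1.67) = 0.021 M, and Q = [Ni²⁺]·P(H₂) / [H⁺]^2 = 438.
E = E° − (0.0592/2) log Q = 0.26 − (0.0592/2)(2.641) = 0.182 V.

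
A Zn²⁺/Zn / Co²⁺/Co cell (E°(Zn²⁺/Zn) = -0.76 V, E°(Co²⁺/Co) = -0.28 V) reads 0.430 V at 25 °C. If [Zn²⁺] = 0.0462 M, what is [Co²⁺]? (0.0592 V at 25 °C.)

9.5 × 10^-4 M

From the Nernst equation, log Q = n(E° − E)/0.0592 = 2(0.48 − 0.430)/0.0592 = 1.689, so Q = 48.9.
With Q = [Zn²⁺]/[Co²⁺] and the known concentrations, [Co²⁺] in the denominator gives [Co²⁺] = 9.5 × 10^-4 M.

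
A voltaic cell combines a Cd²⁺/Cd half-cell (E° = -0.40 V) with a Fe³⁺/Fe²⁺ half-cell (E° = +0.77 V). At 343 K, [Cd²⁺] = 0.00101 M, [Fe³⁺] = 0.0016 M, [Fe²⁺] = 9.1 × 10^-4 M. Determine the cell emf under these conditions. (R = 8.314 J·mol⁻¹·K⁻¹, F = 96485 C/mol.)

The Fe³⁺/Fe²⁺ couple has the higher reduction potential and acts as the cathode, so E°_cell = +0.77 − (-0.40) = 1.17 V.
Balancing electrons gives n = 2; the reaction quotient is Q = [Cd²⁺]·[Fe²⁺]^2/[Fe³⁺]^2 = 3.27 × 10^-4.
E = E° − (RT/nF) ln Q = 1.17 − (8.314×343)/(2×96485) × (-8.026) = 1.170 + 0.119 = 1.289 V.

1.29 V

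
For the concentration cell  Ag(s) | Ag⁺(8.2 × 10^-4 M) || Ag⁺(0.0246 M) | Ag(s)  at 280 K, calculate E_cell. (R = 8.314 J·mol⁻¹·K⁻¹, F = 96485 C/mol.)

0.082 V

Both half-cells are Ag⁺/Ag, so E°_cell = 0. The concentrated side is the cathode; the cell reaction moves Ag⁺ from high to low concentration with n = 1.
Q = [Ag⁺]_dilute/[Ag⁺]_conc = 8.2 × 10^-4/0.0246 = 0.0333.
E = 0 − (RT/nF) ln Q = −((8.314×280)/(1×96485))(-3.401) = 0.0821 V.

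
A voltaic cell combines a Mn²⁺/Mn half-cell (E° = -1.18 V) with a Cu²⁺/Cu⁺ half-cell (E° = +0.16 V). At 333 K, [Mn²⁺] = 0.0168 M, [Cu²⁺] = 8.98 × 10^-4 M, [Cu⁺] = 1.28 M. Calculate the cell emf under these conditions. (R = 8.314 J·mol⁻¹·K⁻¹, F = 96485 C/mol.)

The Cu²⁺/Cu⁺ couple has the higher reduction potential and acts as the cathode, so E°_cell = +0.16 − (-1.18) = 1.34 V.
Balancing electrons gives n = 2; the reaction quotient is Q = [Mn²⁺]·[Cu⁺]^2/[Cu²⁺]^2 = 3.41 × 10^4.
E = E° − (RT/nF) ln Q = 1.34 − (8.314×333)/(2×96485) × (10.438) = 1.340 − 0.150 = 1.190 V.

1.19 V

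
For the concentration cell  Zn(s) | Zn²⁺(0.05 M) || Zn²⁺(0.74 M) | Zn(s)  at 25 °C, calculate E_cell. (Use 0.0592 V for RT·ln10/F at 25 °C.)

Both half-cells are Zn²⁺/Zn, so E°_cell = 0. The concentrated side is the cathode; the cell reaction moves Zn²⁺ from high to low concentration with n = 2.
Q = [Zn²⁺]_dilute/[Zn²⁺]_conc = 0.05/0.74 = 0.0676.
E = 0 − (0.0592/2) log Q = −(0.0592/2)(-1.170) = 0.0346 V.

0.035 V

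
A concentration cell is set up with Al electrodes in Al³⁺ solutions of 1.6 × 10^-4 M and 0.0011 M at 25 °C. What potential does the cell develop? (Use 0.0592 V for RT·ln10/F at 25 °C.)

0.017 V

Both half-cells are Al³⁺/Al, so E°_cell = 0. The concentrated side is the cathode; the cell reaction moves Al³⁺ from high to low concentration with n = 3.
Q = [Al³⁺]_dilute/[Al³⁺]_conc = 1.6 × 10^-4/0.0011 = 0.145.
E = 0 − (0.0592/3) log Q = −(0.0592/3)(-0.837) = 0.0165 V.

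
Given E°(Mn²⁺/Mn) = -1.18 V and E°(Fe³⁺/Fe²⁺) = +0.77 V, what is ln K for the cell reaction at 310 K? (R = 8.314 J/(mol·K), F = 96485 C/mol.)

E°_cell = +0.77 − (-1.18) = 1.95 V, with n = 2 electrons transferred.
At equilibrium E = 0, so the Nernst equation gives ln K = nFE°/RT = (2)(96485)(1.95)/((8.314)(310)) = 146.00.

ln K = 146.0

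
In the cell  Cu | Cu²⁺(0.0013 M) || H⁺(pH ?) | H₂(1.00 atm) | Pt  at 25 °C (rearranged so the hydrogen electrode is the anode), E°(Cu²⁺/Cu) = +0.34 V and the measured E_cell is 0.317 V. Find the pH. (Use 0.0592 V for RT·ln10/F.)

E°_cell = 0.34 V and n = 2.
log Q = n(E° − E)/0.0592 = 2×(0.34 − 0.317)/0.0592 = 0.777.
With Q = [H⁺]^2 / ([Cu²⁺]·P(H₂)), solving for [H⁺] gives log[H⁺] = -1.055, so pH = 1.05.

pH = 1.05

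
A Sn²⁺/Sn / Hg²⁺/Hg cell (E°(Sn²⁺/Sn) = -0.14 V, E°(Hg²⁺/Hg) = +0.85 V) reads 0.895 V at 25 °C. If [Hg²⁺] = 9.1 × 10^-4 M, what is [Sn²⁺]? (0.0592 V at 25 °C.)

1.5 M

From the Nernst equation, log Q = n(E° − E)/0.0592 = 2(0.99 − 0.895)/0.0592 = 3.209, so Q = 1620.
With Q = [Sn²⁺]/[Hg²⁺] and the known concentrations, [Sn²⁺] in the numerator gives [Sn²⁺] = 1.5 M.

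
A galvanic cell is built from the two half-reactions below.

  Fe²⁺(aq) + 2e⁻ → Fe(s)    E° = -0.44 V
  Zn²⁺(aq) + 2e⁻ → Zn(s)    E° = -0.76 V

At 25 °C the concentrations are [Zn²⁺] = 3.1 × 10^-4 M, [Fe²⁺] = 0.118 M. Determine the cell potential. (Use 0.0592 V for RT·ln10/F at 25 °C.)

0.396 V

The Fe²⁺/Fe couple has the higher reduction potential and acts as the cathode, so E°_cell = -0.44 − (-0.76) = 0.32 V.
Balancing electrons gives n = 2; the reaction quotient is Q = [Zn²⁺]/[Fe²⁺] = 0.00263.
At 25 °C, E = E° − (0.0592/n) log Q = 0.32 − (0.0592/2)(-2.581) = 0.320 + 0.076 = 0.396 V.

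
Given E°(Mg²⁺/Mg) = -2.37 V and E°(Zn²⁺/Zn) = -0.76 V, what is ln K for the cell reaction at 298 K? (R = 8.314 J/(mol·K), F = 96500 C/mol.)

E°_cell = -0.76 − (-2.37) = 1.61 V, with n = 2 electrons transferred.
At equilibrium E = 0, so the Nernst equation gives ln K = nFE°/RT = (2)(96500)(1.61)/((8.314)(298)) = 125.42.

ln K = 125.4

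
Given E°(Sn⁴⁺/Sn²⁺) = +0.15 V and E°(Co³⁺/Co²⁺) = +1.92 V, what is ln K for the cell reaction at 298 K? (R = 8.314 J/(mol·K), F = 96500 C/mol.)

E°_cell = +1.92 − (+0.15) = 1.77 V, with n = 2 electrons transferred.
At equilibrium E = 0, so the Nernst equation gives ln K = nFE°/RT = (2)(96500)(1.77)/((8.314)(298)) = 137.88.

ln K = 137.9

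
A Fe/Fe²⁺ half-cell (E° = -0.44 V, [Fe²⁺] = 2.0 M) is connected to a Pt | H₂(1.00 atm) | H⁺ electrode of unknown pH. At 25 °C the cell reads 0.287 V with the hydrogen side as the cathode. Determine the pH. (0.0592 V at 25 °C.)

pH = 2.43

E°_cell = 0.44 V and n = 2.
log Q = n(E° − E)/0.0592 = 2×(0.44 − 0.287)/0.0592 = 5.169.
With Q = [Fe²⁺]·P(H₂) / [H⁺]^2, solving for [H⁺] gives log[H⁺] = -2.434, so pH = 2.43.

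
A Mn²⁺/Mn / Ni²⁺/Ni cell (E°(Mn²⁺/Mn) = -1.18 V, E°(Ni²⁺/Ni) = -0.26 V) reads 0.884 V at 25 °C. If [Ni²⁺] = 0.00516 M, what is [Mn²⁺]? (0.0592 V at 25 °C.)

0.085 M

From the Nernst equation, log Q = n(E° − E)/0.0592 = 2(0.92 − 0.884)/0.0592 = 1.216, so Q = 16.5.
With Q = [Mn²⁺]/[Ni²⁺] and the known concentrations, [Mn²⁺] in the numerator gives [Mn²⁺] = 0.085 M.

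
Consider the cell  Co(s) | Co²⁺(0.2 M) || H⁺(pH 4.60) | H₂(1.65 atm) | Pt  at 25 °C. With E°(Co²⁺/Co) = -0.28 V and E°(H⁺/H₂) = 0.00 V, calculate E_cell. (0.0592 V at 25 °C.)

0.022 V

The hydrogen couple is the cathode, so E°_cell = 0.28 V; n = 2.
[H⁺] = 10^(−4.60) = 2.5 × 10^-5 M, and Q = [Co²⁺]·P(H₂) / [H⁺]^2 = 5.23 × 10^8.
E = E° − (0.0592/2) log Q = 0.28 − (0.0592/2)(8.719) = 0.022 V.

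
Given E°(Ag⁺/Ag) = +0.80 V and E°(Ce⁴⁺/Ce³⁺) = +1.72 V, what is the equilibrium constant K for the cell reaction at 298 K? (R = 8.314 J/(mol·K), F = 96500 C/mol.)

3.6 × 10^15

E°_cell = +1.72 − (+0.80) = 0.92 V, with n = 1 electron transferred.
At equilibrium E = 0, so the Nernst equation gives ln K = nFE°/RT = (1)(96500)(0.92)/((8.314)(298)) = 35.83.
K = e^35.83 = 3.6 × 10^15.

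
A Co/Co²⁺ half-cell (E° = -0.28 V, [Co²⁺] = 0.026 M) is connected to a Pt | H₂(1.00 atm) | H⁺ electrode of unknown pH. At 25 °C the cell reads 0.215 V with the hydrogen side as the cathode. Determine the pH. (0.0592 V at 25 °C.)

pH = 1.89

E°_cell = 0.28 V and n = 2.
log Q = n(E° − E)/0.0592 = 2×(0.28 − 0.215)/0.0592 = 2.196.
With Q = [Co²⁺]·P(H₂) / [H⁺]^2, solving for [H⁺] gives log[H⁺] = -1.890, so pH = 1.89.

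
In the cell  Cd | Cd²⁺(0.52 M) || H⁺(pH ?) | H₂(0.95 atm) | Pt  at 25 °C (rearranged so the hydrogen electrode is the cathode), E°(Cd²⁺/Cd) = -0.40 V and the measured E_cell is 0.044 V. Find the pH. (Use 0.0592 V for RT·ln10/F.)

E°_cell = 0.40 V and n = 2.
log Q = n(E° − E)/0.0592 = 2×(0.40 − 0.044)/0.0592 = 12.027.
With Q = [Cd²⁺]·P(H₂) / [H⁺]^2, solving for [H⁺] gives log[H⁺] = -6.167, so pH = 6.17.

pH = 6.17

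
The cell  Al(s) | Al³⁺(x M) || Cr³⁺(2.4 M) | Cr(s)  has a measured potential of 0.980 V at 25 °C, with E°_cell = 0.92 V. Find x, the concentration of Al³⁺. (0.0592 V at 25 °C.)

From the Nernst equation, log Q = n(E° − E)/0.0592 = 3(0.92 − 0.980)/0.0592 = -3.041, so Q = 9.11 × 10^-4.
With Q = [Al³⁺]/[Cr³⁺] and the known concentrations, [Al³⁺] in the numerator gives [Al³⁺] = 0.0022 M.

0.0022 M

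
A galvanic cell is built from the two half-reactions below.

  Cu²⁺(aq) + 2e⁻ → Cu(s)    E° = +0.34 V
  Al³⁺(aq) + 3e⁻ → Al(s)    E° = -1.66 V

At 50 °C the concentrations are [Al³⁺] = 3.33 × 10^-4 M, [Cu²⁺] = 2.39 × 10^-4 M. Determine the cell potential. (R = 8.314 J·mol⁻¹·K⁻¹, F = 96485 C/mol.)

1.96 V

The Cu²⁺/Cu couple has the higher reduction potential and acts as the cathode, so E°_cell = +0.34 − (-1.66) = 2.00 V.
Balancing electrons gives n = 6; the reaction quotient is Q = [Al³⁺]^2/[Cu²⁺]^3 = 8120.
E = E° − (RT/nF) ln Q = 2.00 − (8.314×323)/(6×96485) × (9.002) = 2.000 − 0.042 = 1.958 V.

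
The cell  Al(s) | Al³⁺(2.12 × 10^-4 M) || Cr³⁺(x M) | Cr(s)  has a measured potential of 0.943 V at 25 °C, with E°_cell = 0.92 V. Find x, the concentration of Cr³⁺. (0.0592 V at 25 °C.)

From the Nernst equation, log Q = n(E° − E)/0.0592 = 3(0.92 − 0.943)/0.0592 = -1.166, so Q = 0.0683.
With Q = [Al³⁺]/[Cr³⁺] and the known concentrations, [Cr³⁺] in the denominator gives [Cr³⁺] = 0.0031 M.

0.0031 M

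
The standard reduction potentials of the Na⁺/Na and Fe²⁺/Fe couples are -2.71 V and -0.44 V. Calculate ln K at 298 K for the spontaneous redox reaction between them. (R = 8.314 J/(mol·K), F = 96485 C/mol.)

E°_cell = -0.44 − (-2.71) = 2.27 V, with n = 2 electrons transferred.
At equilibrium E = 0, so the Nernst equation gives ln K = nFE°/RT = (2)(96485)(2.27)/((8.314)(298)) = 176.80.

ln K = 176.8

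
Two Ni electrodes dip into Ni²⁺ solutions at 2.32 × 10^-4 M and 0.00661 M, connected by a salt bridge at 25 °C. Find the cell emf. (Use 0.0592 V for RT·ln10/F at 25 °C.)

0.043 V

Both half-cells are Ni²⁺/Ni, so E°_cell = 0. The concentrated side is the cathode; the cell reaction moves Ni²⁺ from high to low concentration with n = 2.
Q = [Ni²⁺]_dilute/[Ni²⁺]_conc = 2.32 × 10^-4/0.00661 = 0.0351.
E = 0 − (0.0592/2) log Q = −(0.0592/2)(-1.455) = 0.0431 V.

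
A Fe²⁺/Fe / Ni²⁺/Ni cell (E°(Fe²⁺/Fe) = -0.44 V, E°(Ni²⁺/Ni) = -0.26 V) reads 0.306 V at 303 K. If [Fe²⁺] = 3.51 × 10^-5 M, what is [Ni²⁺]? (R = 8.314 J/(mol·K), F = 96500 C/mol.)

From the Nernst equation, ln Q = nF(E° − E)/RT = 2×96500×(0.18 − 0.306)/(8.314×303) = -9.653, so Q = 6.42 × 10^-5.
With Q = [Fe²⁺]/[Ni²⁺] and the known concentrations, [Ni²⁺] in the denominator gives [Ni²⁺] = 0.55 M.

0.55 M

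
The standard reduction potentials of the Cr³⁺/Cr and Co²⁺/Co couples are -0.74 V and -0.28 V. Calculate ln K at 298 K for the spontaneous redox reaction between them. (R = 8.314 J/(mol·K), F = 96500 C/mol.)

E°_cell = -0.28 − (-0.74) = 0.46 V, with n = 6 electrons transferred.
At equilibrium E = 0, so the Nernst equation gives ln K = nFE°/RT = (6)(96500)(0.46)/((8.314)(298)) = 107.50.

ln K = 107.5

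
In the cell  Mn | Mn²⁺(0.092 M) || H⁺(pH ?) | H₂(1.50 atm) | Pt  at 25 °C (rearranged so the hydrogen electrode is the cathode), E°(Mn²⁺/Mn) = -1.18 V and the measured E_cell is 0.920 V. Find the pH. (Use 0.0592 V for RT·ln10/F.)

pH = 4.82

E°_cell = 1.18 V and n = 2.
log Q = n(E° − E)/0.0592 = 2×(1.18 − 0.920)/0.0592 = 8.784.
With Q = [Mn²⁺]·P(H₂) / [H⁺]^2, solving for [H⁺] gives log[H⁺] = -4.822, so pH = 4.82.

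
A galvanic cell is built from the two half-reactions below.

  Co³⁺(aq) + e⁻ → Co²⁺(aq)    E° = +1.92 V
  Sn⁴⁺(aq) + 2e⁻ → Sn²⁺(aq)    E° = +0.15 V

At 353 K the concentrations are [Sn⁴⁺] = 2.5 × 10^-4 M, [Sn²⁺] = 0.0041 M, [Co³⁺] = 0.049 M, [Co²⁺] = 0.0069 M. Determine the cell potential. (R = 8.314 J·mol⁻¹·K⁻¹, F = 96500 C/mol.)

The Co³⁺/Co²⁺ couple has the higher reduction potential and acts as the cathode, so E°_cell = +1.92 − (+0.15) = 1.77 V.
Balancing electrons gives n = 2; the reaction quotient is Q = [Sn⁴⁺]·[Co²⁺]^2/([Sn²⁺]·[Co³⁺]^2) = 0.00121.
E = E° − (RT/nF) ln Q = 1.77 − (8.314×353)/(2×96500) × (-6.718) = 1.770 + 0.102 = 1.872 V.

1.87 V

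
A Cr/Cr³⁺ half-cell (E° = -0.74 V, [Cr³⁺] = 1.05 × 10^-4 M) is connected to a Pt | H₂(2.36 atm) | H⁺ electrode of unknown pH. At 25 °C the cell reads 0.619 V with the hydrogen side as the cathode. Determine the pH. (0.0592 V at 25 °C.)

E°_cell = 0.74 V and n = 6.
log Q = n(E° − E)/0.0592 = 6×(0.74 − 0.619)/0.0592 = 12.264.
With Q = [Cr³⁺]^2·P(H₂)^3 / [H⁺]^6, solving for [H⁺] gives log[H⁺] = -3.184, so pH = 3.18.

pH = 3.18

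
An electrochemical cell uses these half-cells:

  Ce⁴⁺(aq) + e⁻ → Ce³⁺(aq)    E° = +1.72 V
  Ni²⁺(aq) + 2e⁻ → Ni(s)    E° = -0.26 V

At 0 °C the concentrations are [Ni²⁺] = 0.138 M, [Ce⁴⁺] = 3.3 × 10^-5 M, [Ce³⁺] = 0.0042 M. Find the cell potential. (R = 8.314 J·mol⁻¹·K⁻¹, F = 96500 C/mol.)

1.89 V

The Ce⁴⁺/Ce³⁺ couple has the higher reduction potential and acts as the cathode, so E°_cell = +1.72 − (-0.26) = 1.98 V.
Balancing electrons gives n = 2; the reaction quotient is Q = [Ni²⁺]·[Ce³⁺]^2/[Ce⁴⁺]^2 = 2240.
E = E° − (RT/nF) ln Q = 1.98 − (8.314×273)/(2×96500) × (7.712) = 1.980 − 0.091 = 1.889 V.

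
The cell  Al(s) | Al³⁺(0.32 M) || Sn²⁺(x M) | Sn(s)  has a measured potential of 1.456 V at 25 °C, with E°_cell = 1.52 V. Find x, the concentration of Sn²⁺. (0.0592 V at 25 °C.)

0.0032 M

From the Nernst equation, log Q = n(E° − E)/0.0592 = 6(1.52 − 1.456)/0.0592 = 6.486, so Q = 3.07 × 10^6.
With Q = [Al³⁺]^2/[Sn²⁺]^3 and the known concentrations, [Sn²⁺]^3 in the denominator gives [Sn²⁺] = 0.0032 M.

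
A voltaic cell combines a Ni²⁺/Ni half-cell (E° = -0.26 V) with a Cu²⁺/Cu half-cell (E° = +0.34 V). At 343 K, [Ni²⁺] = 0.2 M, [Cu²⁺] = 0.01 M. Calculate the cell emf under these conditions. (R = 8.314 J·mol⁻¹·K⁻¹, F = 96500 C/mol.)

0.556 V

The Cu²⁺/Cu couple has the higher reduction potential and acts as the cathode, so E°_cell = +0.34 − (-0.26) = 0.60 V.
Balancing electrons gives n = 2; the reaction quotient is Q = [Ni²⁺]/[Cu²⁺] = 20.0.
E = E° − (RT/nF) ln Q = 0.60 − (8.314×343)/(2×96500) × (2.996) = 0.600 − 0.044 = 0.556 V.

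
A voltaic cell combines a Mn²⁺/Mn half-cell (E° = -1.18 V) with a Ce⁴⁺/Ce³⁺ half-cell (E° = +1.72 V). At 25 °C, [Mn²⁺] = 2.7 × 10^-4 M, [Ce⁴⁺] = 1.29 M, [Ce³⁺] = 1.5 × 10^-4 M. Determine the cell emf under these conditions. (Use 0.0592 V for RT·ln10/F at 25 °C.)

The Ce⁴⁺/Ce³⁺ couple has the higher reduction potential and acts as the cathode, so E°_cell = +1.72 − (-1.18) = 2.90 V.
Balancing electrons gives n = 2; the reaction quotient is Q = [Mn²⁺]·[Ce³⁺]^2/[Ce⁴⁺]^2 = 3.65 × 10^-12.
At 25 °C, E = E° − (0.0592/n) log Q = 2.90 − (0.0592/2)(-11.438) = 2.900 + 0.339 = 3.239 V.

3.24 V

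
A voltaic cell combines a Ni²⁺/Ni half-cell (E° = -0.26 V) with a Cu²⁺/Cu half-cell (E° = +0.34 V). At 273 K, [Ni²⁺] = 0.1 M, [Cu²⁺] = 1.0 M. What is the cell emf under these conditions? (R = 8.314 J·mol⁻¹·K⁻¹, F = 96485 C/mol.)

The Cu²⁺/Cu couple has the higher reduction potential and acts as the cathode, so E°_cell = +0.34 − (-0.26) = 0.60 V.
Balancing electrons gives n = 2; the reaction quotient is Q = [Ni²⁺]/[Cu²⁺] = 0.100.
E = E° − (RT/nF) ln Q = 0.60 − (8.314×273)/(2×96485) × (-2.303) = 0.600 + 0.027 = 0.627 V.

0.627 V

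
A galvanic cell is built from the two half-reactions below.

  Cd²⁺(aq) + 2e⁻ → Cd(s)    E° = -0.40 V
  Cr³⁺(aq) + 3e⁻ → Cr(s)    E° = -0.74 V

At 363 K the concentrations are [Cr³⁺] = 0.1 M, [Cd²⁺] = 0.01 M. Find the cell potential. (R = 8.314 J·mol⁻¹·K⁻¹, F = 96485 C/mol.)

The Cd²⁺/Cd couple has the higher reduction potential and acts as the cathode, so E°_cell = -0.40 − (-0.74) = 0.34 V.
Balancing electrons gives n = 6; the reaction quotient is Q = [Cr³⁺]^2/[Cd²⁺]^3 = 1 × 10^4.
E = E° − (RT/nF) ln Q = 0.34 − (8.314×363)/(6×96485) × (9.210) = 0.340 − 0.048 = 0.292 V.

0.292 V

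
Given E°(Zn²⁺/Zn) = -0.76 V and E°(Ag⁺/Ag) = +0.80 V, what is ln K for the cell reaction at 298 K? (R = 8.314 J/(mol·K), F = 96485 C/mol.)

ln K = 121.5

E°_cell = +0.80 − (-0.76) = 1.56 V, with n = 2 electrons transferred.
At equilibrium E = 0, so the Nernst equation gives ln K = nFE°/RT = (2)(96485)(1.56)/((8.314)(298)) = 121.50.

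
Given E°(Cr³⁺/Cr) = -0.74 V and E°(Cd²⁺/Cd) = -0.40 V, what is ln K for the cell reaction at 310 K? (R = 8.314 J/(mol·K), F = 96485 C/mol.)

ln K = 76.4

E°_cell = -0.40 − (-0.74) = 0.34 V, with n = 6 electrons transferred.
At equilibrium E = 0, so the Nernst equation gives ln K = nFE°/RT = (6)(96485)(0.34)/((8.314)(310)) = 76.37.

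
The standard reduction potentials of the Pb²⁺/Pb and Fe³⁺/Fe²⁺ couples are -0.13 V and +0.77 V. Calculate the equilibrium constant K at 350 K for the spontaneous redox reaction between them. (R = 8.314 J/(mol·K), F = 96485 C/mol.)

E°_cell = +0.77 − (-0.13) = 0.90 V, with n = 2 electrons transferred.
At equilibrium E = 0, so the Nernst equation gives ln K = nFE°/RT = (2)(96485)(0.90)/((8.314)(350)) = 59.68.
K = e^59.68 = 8.3 × 10^25.

8.3 × 10^25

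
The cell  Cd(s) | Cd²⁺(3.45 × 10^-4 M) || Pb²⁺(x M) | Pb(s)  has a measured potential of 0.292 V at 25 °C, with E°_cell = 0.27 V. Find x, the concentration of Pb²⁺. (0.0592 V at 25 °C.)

0.0019 M

From the Nernst equation, log Q = n(E° − E)/0.0592 = 2(0.27 − 0.292)/0.0592 = -0.743, so Q = 0.181.
With Q = [Cd²⁺]/[Pb²⁺] and the known concentrations, [Pb²⁺] in the denominator gives [Pb²⁺] = 0.0019 M.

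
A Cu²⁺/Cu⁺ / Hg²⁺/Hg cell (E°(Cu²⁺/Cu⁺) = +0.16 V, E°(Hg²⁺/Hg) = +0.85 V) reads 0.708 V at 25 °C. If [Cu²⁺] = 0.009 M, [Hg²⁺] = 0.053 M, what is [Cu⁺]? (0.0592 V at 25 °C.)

0.079 M

From the Nernst equation, log Q = n(E° − E)/0.0592 = 2(0.69 − 0.708)/0.0592 = -0.608, so Q = 0.247.
With Q = [Cu²⁺]^2/([Cu⁺]^2·[Hg²⁺]) and the known concentrations, [Cu⁺]^2 in the denominator gives [Cu⁺] = 0.079 M.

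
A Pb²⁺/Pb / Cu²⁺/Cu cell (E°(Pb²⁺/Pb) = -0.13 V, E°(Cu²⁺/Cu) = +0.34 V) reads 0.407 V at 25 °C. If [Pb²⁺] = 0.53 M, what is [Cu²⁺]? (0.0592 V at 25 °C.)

From the Nernst equation, log Q = n(E° − E)/0.0592 = 2(0.47 − 0.407)/0.0592 = 2.128, so Q = 134.
With Q = [Pb²⁺]/[Cu²⁺] and the known concentrations, [Cu²⁺] in the denominator gives [Cu²⁺] = 0.0039 M.

0.0039 M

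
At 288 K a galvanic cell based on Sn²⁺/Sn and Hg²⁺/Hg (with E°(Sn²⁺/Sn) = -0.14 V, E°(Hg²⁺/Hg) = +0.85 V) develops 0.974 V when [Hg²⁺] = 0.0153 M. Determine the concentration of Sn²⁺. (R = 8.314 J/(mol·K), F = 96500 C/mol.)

From the Nernst equation, ln Q = nF(E° − E)/RT = 2×96500×(0.99 − 0.974)/(8.314×288) = 1.290, so Q = 3.63.
With Q = [Sn²⁺]/[Hg²⁺] and the known concentrations, [Sn²⁺] in the numerator gives [Sn²⁺] = 0.056 M.

0.056 M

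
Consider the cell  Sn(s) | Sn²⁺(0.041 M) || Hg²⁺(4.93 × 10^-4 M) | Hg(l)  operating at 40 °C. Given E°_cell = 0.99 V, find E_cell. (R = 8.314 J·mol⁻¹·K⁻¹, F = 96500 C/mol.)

Balancing electrons gives n = 2; the reaction quotient is Q = [Sn²⁺]/[Hg²⁺] = 83.2.
E = E° − (RT/nF) ln Q = 0.99 − (8.314×313)/(2×96500) × (4.421) = 0.990 − 0.060 = 0.930 V.

0.930 V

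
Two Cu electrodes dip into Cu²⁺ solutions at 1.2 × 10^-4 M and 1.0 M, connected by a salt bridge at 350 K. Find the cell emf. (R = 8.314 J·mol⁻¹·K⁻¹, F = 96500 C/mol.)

Both half-cells are Cu²⁺/Cu, so E°_cell = 0. The concentrated side is the cathode; the cell reaction moves Cu²⁺ from high to low concentration with n = 2.
Q = [Cu²⁺]_dilute/[Cu²⁺]_conc = 1.2 × 10^-4/1.0 = 1.2 × 10^-4.
E = 0 − (RT/nF) ln Q = −((8.314×350)/(2×96500))(-9.028) = 0.1361 V.

0.14 V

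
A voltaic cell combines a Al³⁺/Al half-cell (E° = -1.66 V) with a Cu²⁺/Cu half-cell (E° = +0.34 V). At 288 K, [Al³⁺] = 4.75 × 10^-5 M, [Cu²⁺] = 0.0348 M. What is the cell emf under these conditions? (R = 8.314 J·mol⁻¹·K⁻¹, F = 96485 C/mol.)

The Cu²⁺/Cu couple has the higher reduction potential and acts as the cathode, so E°_cell = +0.34 − (-1.66) = 2.00 V.
Balancing electrons gives n = 6; the reaction quotient is Q = [Al³⁺]^2/[Cu²⁺]^3 = 5.35 × 10^-5.
E = E° − (RT/nF) ln Q = 2.00 − (8.314×288)/(6×96485) × (-9.835) = 2.000 + 0.041 = 2.041 V.

2.04 V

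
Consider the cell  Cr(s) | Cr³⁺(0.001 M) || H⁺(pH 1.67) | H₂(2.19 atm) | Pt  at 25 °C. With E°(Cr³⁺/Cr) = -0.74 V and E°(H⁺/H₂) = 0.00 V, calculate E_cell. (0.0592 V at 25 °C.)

0.69 V

The hydrogen couple is the cathode, so E°_cell = 0.74 V; n = 6.
[H⁺] = 10^(−1.67) = 0.021 M, and Q = [Cr³⁺]^2·P(H₂)^3 / [H⁺]^6 = 1.1 × 10^5.
E = E° − (0.0592/6) log Q = 0.74 − (0.0592/6)(5.041) = 0.690 V.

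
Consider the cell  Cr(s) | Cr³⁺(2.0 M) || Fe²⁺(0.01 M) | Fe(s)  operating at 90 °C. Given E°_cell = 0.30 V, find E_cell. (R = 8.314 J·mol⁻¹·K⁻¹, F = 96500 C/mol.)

Balancing electrons gives n = 6; the reaction quotient is Q = [Cr³⁺]^2/[Fe²⁺]^3 = 4 × 10^6.
E = E° − (RT/nF) ln Q = 0.30 − (8.314×363)/(6×96500) × (15.202) = 0.300 − 0.079 = 0.221 V.

0.221 V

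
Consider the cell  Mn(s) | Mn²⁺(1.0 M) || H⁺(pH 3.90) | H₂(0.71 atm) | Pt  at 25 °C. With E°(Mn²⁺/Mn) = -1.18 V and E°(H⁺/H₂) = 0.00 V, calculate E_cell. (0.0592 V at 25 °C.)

The hydrogen couple is the cathode, so E°_cell = 1.18 V; n = 2.
[H⁺] = 10^(−3.90) = 1.3 × 10^-4 M, and Q = [Mn²⁺]·P(H₂) / [H⁺]^2 = 4.48 × 10^7.
E = E° − (0.0592/2) log Q = 1.18 − (0.0592/2)(7.651) = 0.954 V.

0.95 V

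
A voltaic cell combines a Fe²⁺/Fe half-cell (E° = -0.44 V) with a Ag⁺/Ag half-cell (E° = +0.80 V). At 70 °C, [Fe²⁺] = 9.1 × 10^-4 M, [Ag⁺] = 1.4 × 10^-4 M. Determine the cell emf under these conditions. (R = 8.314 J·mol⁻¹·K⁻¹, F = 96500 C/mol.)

The Ag⁺/Ag couple has the higher reduction potential and acts as the cathode, so E°_cell = +0.80 − (-0.44) = 1.24 V.
Balancing electrons gives n = 2; the reaction quotient is Q = [Fe²⁺]/[Ag⁺]^2 = 4.64 × 10^4.
E = E° − (RT/nF) ln Q = 1.24 − (8.314×343)/(2×96500) × (10.746) = 1.240 − 0.159 = 1.081 V.

1.08 V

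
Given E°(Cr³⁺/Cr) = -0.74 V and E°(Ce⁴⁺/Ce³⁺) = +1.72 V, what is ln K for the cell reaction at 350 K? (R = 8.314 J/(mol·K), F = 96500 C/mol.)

E°_cell = +1.72 − (-0.74) = 2.46 V, with n = 3 electrons transferred.
At equilibrium E = 0, so the Nernst equation gives ln K = nFE°/RT = (3)(96500)(2.46)/((8.314)(350)) = 244.74.

ln K = 244.7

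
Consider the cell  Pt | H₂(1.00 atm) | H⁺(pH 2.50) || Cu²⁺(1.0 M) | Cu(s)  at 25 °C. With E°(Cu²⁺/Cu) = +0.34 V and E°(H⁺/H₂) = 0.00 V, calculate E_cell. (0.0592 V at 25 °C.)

The Cu²⁺/Cu couple is the cathode, so E°_cell = 0.34 V; n = 2.
[H⁺] = 10^(−2.50) = 0.0032 M, and Q = [H⁺]^2 / ([Cu²⁺]·P(H₂)) = 1 × 10^-5.
E = E° − (0.0592/2) log Q = 0.34 − (0.0592/2)(-5.000) = 0.488 V.

0.49 V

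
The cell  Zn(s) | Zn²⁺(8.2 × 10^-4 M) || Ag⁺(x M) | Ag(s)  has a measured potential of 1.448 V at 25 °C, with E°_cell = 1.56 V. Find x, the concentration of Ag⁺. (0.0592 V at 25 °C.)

From the Nernst equation, log Q = n(E° − E)/0.0592 = 2(1.56 − 1.448)/0.0592 = 3.784, so Q = 6080.
With Q = [Zn²⁺]/[Ag⁺]^2 and the known concentrations, [Ag⁺]^2 in the denominator gives [Ag⁺] = 3.7 × 10^-4 M.

3.7 × 10^-4 M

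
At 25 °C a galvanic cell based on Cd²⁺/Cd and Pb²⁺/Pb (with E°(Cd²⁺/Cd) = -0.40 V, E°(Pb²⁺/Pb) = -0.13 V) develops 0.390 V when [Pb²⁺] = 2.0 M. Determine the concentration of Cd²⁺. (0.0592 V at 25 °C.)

From the Nernst equation, log Q = n(E° − E)/0.0592 = 2(0.27 − 0.390)/0.0592 = -4.054, so Q = 8.83 × 10^-5.
With Q = [Cd²⁺]/[Pb²⁺] and the known concentrations, [Cd²⁺] in the numerator gives [Cd²⁺] = 1.8 × 10^-4 M.

1.8 × 10^-4 M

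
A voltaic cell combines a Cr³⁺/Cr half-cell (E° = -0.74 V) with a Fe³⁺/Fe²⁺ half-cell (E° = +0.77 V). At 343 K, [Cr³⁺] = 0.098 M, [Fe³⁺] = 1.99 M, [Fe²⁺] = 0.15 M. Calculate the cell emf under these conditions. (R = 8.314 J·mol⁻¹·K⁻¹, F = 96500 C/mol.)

The Fe³⁺/Fe²⁺ couple has the higher reduction potential and acts as the cathode, so E°_cell = +0.77 − (-0.74) = 1.51 V.
Balancing electrons gives n = 3; the reaction quotient is Q = [Cr³⁺]·[Fe²⁺]^3/[Fe³⁺]^3 = 4.2 × 10^-5.
E = E° − (RT/nF) ln Q = 1.51 − (8.314×343)/(3×96500) × (-10.079) = 1.510 + 0.099 = 1.609 V.

1.61 V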